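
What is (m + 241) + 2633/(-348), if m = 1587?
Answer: 633511/348 ≈ 1820.4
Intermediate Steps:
(m + 241) + 2633/(-348) = (1587 + 241) + 2633/(-348) = 1828 + 2633*(-1/348) = 1828 - 2633/348 = 633511/348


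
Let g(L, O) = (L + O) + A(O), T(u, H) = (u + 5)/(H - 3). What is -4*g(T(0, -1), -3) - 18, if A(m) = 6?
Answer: -25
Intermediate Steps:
T(u, H) = (5 + u)/(-3 + H)
g(L, O) = 6 + L + O (g(L, O) = (L + O) + 6 = 6 + L + O)
-4*g(T(0, -1), -3) - 18 = -4*(6 + (5 + 0)/(-3 - 1) - 3) - 18 = -4*(6 + 5/(-4) - 3) - 18 = -4*(6 - ¼*5 - 3) - 18 = -4*(6 - 5/4 - 3) - 18 = -4*7/4 - 18 = -7 - 18 = -25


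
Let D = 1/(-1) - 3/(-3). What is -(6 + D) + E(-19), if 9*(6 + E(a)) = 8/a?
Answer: -2060/171 ≈ -12.047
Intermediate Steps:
D = 0 (D = 1*(-1) - 3*(-⅓) = -1 + 1 = 0)
E(a) = -6 + 8/(9*a) (E(a) = -6 + (8/a)/9 = -6 + 8/(9*a))
-(6 + D) + E(-19) = -(6 + 0) + (-6 + (8/9)/(-19)) = -1*6 + (-6 + (8/9)*(-1/19)) = -6 + (-6 - 8/171) = -6 - 1034/171 = -2060/171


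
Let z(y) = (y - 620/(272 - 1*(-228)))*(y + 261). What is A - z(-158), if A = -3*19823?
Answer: -1076682/25 ≈ -43067.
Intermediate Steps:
A = -59469
z(y) = (261 + y)*(-31/25 + y) (z(y) = (y - 620/(272 + 228))*(261 + y) = (y - 620/500)*(261 + y) = (y - 620*1/500)*(261 + y) = (y - 31/25)*(261 + y) = (-31/25 + y)*(261 + y) = (261 + y)*(-31/25 + y))
A - z(-158) = -59469 - (-8091/25 + (-158)² + (6494/25)*(-158)) = -59469 - (-8091/25 + 24964 - 1026052/25) = -59469 - 1*(-410043/25) = -59469 + 410043/25 = -1076682/25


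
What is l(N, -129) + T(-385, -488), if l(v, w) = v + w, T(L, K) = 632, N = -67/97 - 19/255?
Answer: 12422777/24735 ≈ 502.23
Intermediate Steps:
N = -18928/24735 (N = -67*1/97 - 19*1/255 = -67/97 - 19/255 = -18928/24735 ≈ -0.76523)
l(N, -129) + T(-385, -488) = (-18928/24735 - 129) + 632 = -3209743/24735 + 632 = 12422777/24735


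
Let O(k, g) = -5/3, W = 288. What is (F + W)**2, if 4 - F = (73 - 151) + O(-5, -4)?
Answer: 1243225/9 ≈ 1.3814e+5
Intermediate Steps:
O(k, g) = -5/3 (O(k, g) = -5*1/3 = -5/3)
F = 251/3 (F = 4 - ((73 - 151) - 5/3) = 4 - (-78 - 5/3) = 4 - 1*(-239/3) = 4 + 239/3 = 251/3 ≈ 83.667)
(F + W)**2 = (251/3 + 288)**2 = (1115/3)**2 = 1243225/9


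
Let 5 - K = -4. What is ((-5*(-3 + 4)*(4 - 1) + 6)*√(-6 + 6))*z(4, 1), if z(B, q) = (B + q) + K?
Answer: 0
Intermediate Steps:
K = 9 (K = 5 - 1*(-4) = 5 + 4 = 9)
z(B, q) = 9 + B + q (z(B, q) = (B + q) + 9 = 9 + B + q)
((-5*(-3 + 4)*(4 - 1) + 6)*√(-6 + 6))*z(4, 1) = ((-5*(-3 + 4)*(4 - 1) + 6)*√(-6 + 6))*(9 + 4 + 1) = ((-5*3 + 6)*√0)*14 = ((-5*3 + 6)*0)*14 = ((-15 + 6)*0)*14 = -9*0*14 = 0*14 = 0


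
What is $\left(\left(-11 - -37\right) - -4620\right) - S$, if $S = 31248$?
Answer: $-26602$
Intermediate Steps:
$\left(\left(-11 - -37\right) - -4620\right) - S = \left(\left(-11 - -37\right) - -4620\right) - 31248 = \left(\left(-11 + 37\right) + 4620\right) - 31248 = \left(26 + 4620\right) - 31248 = 4646 - 31248 = -26602$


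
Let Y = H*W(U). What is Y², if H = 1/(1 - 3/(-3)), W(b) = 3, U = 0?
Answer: 9/4 ≈ 2.2500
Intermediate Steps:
H = ½ (H = 1/(1 - 3*(-⅓)) = 1/(1 + 1) = 1/2 = ½ ≈ 0.50000)
Y = 3/2 (Y = (½)*3 = 3/2 ≈ 1.5000)
Y² = (3/2)² = 9/4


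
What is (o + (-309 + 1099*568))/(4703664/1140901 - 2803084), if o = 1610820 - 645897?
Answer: -906357995123/1599018317510 ≈ -0.56682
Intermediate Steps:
o = 964923
(o + (-309 + 1099*568))/(4703664/1140901 - 2803084) = (964923 + (-309 + 1099*568))/(4703664/1140901 - 2803084) = (964923 + (-309 + 624232))/(4703664*(1/1140901) - 2803084) = (964923 + 623923)/(4703664/1140901 - 2803084) = 1588846/(-3198036635020/1140901) = 1588846*(-1140901/3198036635020) = -906357995123/1599018317510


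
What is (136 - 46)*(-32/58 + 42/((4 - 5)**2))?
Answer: 108180/29 ≈ 3730.3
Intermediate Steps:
(136 - 46)*(-32/58 + 42/((4 - 5)**2)) = 90*(-32*1/58 + 42/((-1)**2)) = 90*(-16/29 + 42/1) = 90*(-16/29 + 42*1) = 90*(-16/29 + 42) = 90*(1202/29) = 108180/29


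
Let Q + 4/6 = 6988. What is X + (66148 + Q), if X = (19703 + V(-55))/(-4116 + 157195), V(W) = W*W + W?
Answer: 33586519093/459237 ≈ 73136.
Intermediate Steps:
Q = 20962/3 (Q = -2/3 + 6988 = 20962/3 ≈ 6987.3)
V(W) = W + W**2 (V(W) = W**2 + W = W + W**2)
X = 22673/153079 (X = (19703 - 55*(1 - 55))/(-4116 + 157195) = (19703 - 55*(-54))/153079 = (19703 + 2970)*(1/153079) = 22673*(1/153079) = 22673/153079 ≈ 0.14811)
X + (66148 + Q) = 22673/153079 + (66148 + 20962/3) = 22673/153079 + 219406/3 = 33586519093/459237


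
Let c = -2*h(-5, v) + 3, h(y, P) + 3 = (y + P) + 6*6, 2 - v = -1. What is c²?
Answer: 3481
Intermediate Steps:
v = 3 (v = 2 - 1*(-1) = 2 + 1 = 3)
h(y, P) = 33 + P + y (h(y, P) = -3 + ((y + P) + 6*6) = -3 + ((P + y) + 36) = -3 + (36 + P + y) = 33 + P + y)
c = -59 (c = -2*(33 + 3 - 5) + 3 = -2*31 + 3 = -62 + 3 = -59)
c² = (-59)² = 3481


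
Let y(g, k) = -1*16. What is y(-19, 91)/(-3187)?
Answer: 16/3187 ≈ 0.0050204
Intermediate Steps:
y(g, k) = -16
y(-19, 91)/(-3187) = -16/(-3187) = -16*(-1/3187) = 16/3187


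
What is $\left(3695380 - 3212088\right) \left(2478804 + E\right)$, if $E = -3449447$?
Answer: $-469103996756$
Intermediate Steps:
$\left(3695380 - 3212088\right) \left(2478804 + E\right) = \left(3695380 - 3212088\right) \left(2478804 - 3449447\right) = 483292 \left(-970643\right) = -469103996756$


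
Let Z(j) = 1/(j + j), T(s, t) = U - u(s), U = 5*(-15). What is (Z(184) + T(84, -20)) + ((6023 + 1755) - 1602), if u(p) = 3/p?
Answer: 15716091/2576 ≈ 6101.0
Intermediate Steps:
U = -75
T(s, t) = -75 - 3/s
Z(j) = 1/(2*j)
(Z(184) + T(84, -20)) + ((6023 + 1755) - 1602) = ((½)/184 + (-75 - 3/84)) + ((6023 + 1755) - 1602) = ((½)*(1/184) + (-75 - 3*1/84)) + (7778 - 1602) = (1/368 + (-75 - 1/28)) + 6176 = (1/368 - 2101/28) + 6176 = -193285/2576 + 6176 = 15716091/2576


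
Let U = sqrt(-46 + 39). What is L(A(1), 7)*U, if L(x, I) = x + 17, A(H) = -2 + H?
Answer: 16*I*sqrt(7) ≈ 42.332*I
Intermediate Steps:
L(x, I) = 17 + x
U = I*sqrt(7) (U = sqrt(-7) = I*sqrt(7) ≈ 2.6458*I)
L(A(1), 7)*U = (17 + (-2 + 1))*(I*sqrt(7)) = (17 - 1)*(I*sqrt(7)) = 16*(I*sqrt(7)) = 16*I*sqrt(7)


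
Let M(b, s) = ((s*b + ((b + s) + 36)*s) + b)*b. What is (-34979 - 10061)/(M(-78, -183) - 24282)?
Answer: 2252/217161 ≈ 0.010370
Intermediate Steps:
M(b, s) = b*(b + b*s + s*(36 + b + s)) (M(b, s) = ((b*s + (36 + b + s)*s) + b)*b = ((b*s + s*(36 + b + s)) + b)*b = (b + b*s + s*(36 + b + s))*b = b*(b + b*s + s*(36 + b + s)))
(-34979 - 10061)/(M(-78, -183) - 24282) = (-34979 - 10061)/(-78*(-78 + (-183)² + 36*(-183) + 2*(-78)*(-183)) - 24282) = -45040/(-78*(-78 + 33489 - 6588 + 28548) - 24282) = -45040/(-78*55371 - 24282) = -45040/(-4318938 - 24282) = -45040/(-4343220) = -45040*(-1/4343220) = 2252/217161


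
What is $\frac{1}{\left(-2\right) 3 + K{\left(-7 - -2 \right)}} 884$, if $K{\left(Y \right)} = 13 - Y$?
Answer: $\frac{221}{3} \approx 73.667$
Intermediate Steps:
$\frac{1}{\left(-2\right) 3 + K{\left(-7 - -2 \right)}} 884 = \frac{1}{\left(-2\right) 3 + \left(13 - \left(-7 - -2\right)\right)} 884 = \frac{1}{-6 + \left(13 - \left(-7 + 2\right)\right)} 884 = \frac{1}{-6 + \left(13 - -5\right)} 884 = \frac{1}{-6 + \left(13 + 5\right)} 884 = \frac{1}{-6 + 18} \cdot 884 = \frac{1}{12} \cdot 884 = \frac{221}{3}$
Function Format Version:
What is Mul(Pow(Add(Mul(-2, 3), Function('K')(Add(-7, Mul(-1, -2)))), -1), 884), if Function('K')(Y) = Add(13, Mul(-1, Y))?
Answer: Rational(221, 3) ≈ 73.667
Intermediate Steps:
Mul(Pow(Add(Mul(-2, 3), Function('K')(Add(-7, Mul(-1, -2)))), -1), 884) = Mul(Pow(Add(Mul(-2, 3), Add(13, Mul(-1, Add(-7, Mul(-1, -2))))), -1), 884) = Mul(Pow(Add(-6, Add(13, Mul(-1, Add(-7, 2)))), -1), 884) = Mul(Pow(Add(-6, Add(13, Mul(-1, -5))), -1), 884) = Mul(Pow(Add(-6, Add(13, 5)), -1), 884) = Mul(Pow(Add(-6, 18), -1), 884) = Mul(Pow(12, -1), 884) = Mul(Rational(1, 12), 884) = Rational(221, 3)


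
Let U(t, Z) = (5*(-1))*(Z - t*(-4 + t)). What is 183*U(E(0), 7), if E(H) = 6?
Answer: 4575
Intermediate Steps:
U(t, Z) = -5*Z + 5*t*(-4 + t) (U(t, Z) = -5*(Z - t*(-4 + t)) = -5*Z + 5*t*(-4 + t))
183*U(E(0), 7) = 183*(-20*6 - 5*7 + 5*6²) = 183*(-120 - 35 + 5*36) = 183*(-120 - 35 + 180) = 183*25 = 4575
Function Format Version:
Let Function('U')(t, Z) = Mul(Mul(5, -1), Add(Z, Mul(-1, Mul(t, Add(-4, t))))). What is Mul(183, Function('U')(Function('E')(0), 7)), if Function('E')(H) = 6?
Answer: 4575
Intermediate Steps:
Function('U')(t, Z) = Add(Mul(-5, Z), Mul(5, t, Add(-4, t))) (Function('U')(t, Z) = Mul(-5, Add(Z, Mul(-1, t, Add(-4, t)))) = Add(Mul(-5, Z), Mul(5, t, Add(-4, t))))
Mul(183, Function('U')(Function('E')(0), 7)) = Mul(183, Add(Mul(-20, 6), Mul(-5, 7), Mul(5, Pow(6, 2)))) = Mul(183, Add(-120, -35, Mul(5, 36))) = Mul(183, Add(-120, -35, 180)) = Mul(183, 25) = 4575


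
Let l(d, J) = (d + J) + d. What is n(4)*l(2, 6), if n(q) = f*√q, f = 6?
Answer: 120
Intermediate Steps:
l(d, J) = J + 2*d (l(d, J) = (J + d) + d = J + 2*d)
n(q) = 6*√q
n(4)*l(2, 6) = (6*√4)*(6 + 2*2) = (6*2)*(6 + 4) = 12*10 = 120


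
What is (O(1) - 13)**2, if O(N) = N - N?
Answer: 169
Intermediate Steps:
O(N) = 0
(O(1) - 13)**2 = (0 - 13)**2 = (-13)**2 = 169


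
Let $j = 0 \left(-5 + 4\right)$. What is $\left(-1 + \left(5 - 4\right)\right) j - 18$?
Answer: $-18$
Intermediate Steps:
$j = 0$ ($j = 0 \left(-1\right) = 0$)
$\left(-1 + \left(5 - 4\right)\right) j - 18 = \left(-1 + \left(5 - 4\right)\right) 0 - 18 = \left(-1 + 1\right) 0 - 18 = 0 \cdot 0 - 18 = 0 - 18 = -18$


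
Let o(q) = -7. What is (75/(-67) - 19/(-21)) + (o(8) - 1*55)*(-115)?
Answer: 10031608/1407 ≈ 7129.8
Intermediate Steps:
(75/(-67) - 19/(-21)) + (o(8) - 1*55)*(-115) = (75/(-67) - 19/(-21)) + (-7 - 1*55)*(-115) = (75*(-1/67) - 19*(-1/21)) + (-7 - 55)*(-115) = (-75/67 + 19/21) - 62*(-115) = -302/1407 + 7130 = 10031608/1407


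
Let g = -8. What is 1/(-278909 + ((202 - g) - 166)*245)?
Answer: -1/268129 ≈ -3.7295e-6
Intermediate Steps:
1/(-278909 + ((202 - g) - 166)*245) = 1/(-278909 + ((202 - 1*(-8)) - 166)*245) = 1/(-278909 + ((202 + 8) - 166)*245) = 1/(-278909 + (210 - 166)*245) = 1/(-278909 + 44*245) = 1/(-278909 + 10780) = 1/(-268129) = -1/268129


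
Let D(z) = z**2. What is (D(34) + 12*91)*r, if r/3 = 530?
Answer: 3574320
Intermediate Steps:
r = 1590 (r = 3*530 = 1590)
(D(34) + 12*91)*r = (34**2 + 12*91)*1590 = (1156 + 1092)*1590 = 2248*1590 = 3574320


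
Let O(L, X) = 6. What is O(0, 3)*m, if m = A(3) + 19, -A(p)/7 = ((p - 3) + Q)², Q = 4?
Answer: -558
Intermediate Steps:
A(p) = -7*(1 + p)² (A(p) = -7*((p - 3) + 4)² = -7*((-3 + p) + 4)² = -7*(1 + p)²)
m = -93 (m = -7*(1 + 3)² + 19 = -7*4² + 19 = -7*16 + 19 = -112 + 19 = -93)
O(0, 3)*m = 6*(-93) = -558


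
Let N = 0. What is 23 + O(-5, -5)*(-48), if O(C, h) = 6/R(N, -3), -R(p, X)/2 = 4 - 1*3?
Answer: 167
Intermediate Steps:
R(p, X) = -2 (R(p, X) = -2*(4 - 1*3) = -2*(4 - 3) = -2*1 = -2)
O(C, h) = -3 (O(C, h) = 6/(-2) = 6*(-½) = -3)
23 + O(-5, -5)*(-48) = 23 - 3*(-48) = 23 + 144 = 167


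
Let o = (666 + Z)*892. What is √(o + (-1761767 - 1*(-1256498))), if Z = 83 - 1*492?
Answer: 5*I*√11041 ≈ 525.38*I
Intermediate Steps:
Z = -409 (Z = 83 - 492 = -409)
o = 229244 (o = (666 - 409)*892 = 257*892 = 229244)
√(o + (-1761767 - 1*(-1256498))) = √(229244 + (-1761767 - 1*(-1256498))) = √(229244 + (-1761767 + 1256498)) = √(229244 - 505269) = √(-276025) = 5*I*√11041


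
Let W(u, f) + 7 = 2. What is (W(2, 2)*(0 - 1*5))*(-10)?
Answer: -250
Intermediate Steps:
W(u, f) = -5 (W(u, f) = -7 + 2 = -5)
(W(2, 2)*(0 - 1*5))*(-10) = -5*(0 - 1*5)*(-10) = -5*(0 - 5)*(-10) = -5*(-5)*(-10) = 25*(-10) = -250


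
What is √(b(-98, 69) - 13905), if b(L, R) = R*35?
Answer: I*√11490 ≈ 107.19*I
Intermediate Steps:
b(L, R) = 35*R
√(b(-98, 69) - 13905) = √(35*69 - 13905) = √(2415 - 13905) = √(-11490) = I*√11490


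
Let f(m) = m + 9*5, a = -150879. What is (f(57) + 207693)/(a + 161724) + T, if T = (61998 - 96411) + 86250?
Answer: 37492004/723 ≈ 51856.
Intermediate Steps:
f(m) = 45 + m (f(m) = m + 45 = 45 + m)
T = 51837 (T = -34413 + 86250 = 51837)
(f(57) + 207693)/(a + 161724) + T = ((45 + 57) + 207693)/(-150879 + 161724) + 51837 = (102 + 207693)/10845 + 51837 = 207795*(1/10845) + 51837 = 13853/723 + 51837 = 37492004/723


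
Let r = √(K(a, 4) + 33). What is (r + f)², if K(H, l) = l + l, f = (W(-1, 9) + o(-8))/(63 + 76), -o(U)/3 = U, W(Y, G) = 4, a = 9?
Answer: 792945/19321 + 56*√41/139 ≈ 43.620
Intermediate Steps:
o(U) = -3*U
f = 28/139 (f = (4 - 3*(-8))/(63 + 76) = (4 + 24)/139 = 28*(1/139) = 28/139 ≈ 0.20144)
K(H, l) = 2*l
r = √41 (r = √(2*4 + 33) = √(8 + 33) = √41 ≈ 6.4031)
(r + f)² = (√41 + 28/139)² = (28/139 + √41)²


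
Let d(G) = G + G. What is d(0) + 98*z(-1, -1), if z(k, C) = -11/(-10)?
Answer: 539/5 ≈ 107.80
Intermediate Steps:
d(G) = 2*G
z(k, C) = 11/10 (z(k, C) = -11*(-⅒) = 11/10)
d(0) + 98*z(-1, -1) = 2*0 + 98*(11/10) = 0 + 539/5 = 539/5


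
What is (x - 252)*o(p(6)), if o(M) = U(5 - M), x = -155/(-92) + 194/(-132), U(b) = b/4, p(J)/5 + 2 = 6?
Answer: 3822095/4048 ≈ 944.19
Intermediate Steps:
p(J) = 20 (p(J) = -10 + 5*6 = -10 + 30 = 20)
U(b) = b/4 (U(b) = b*(¼) = b/4)
x = 653/3036 (x = -155*(-1/92) + 194*(-1/132) = 155/92 - 97/66 = 653/3036 ≈ 0.21509)
o(M) = 5/4 - M/4 (o(M) = (5 - M)/4 = 5/4 - M/4)
(x - 252)*o(p(6)) = (653/3036 - 252)*(5/4 - ¼*20) = -764419*(5/4 - 5)/3036 = -764419/3036*(-15/4) = 3822095/4048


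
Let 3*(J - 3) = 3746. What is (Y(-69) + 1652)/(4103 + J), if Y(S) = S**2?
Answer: 19239/16064 ≈ 1.1976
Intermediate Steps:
J = 3755/3 (J = 3 + (1/3)*3746 = 3 + 3746/3 = 3755/3 ≈ 1251.7)
(Y(-69) + 1652)/(4103 + J) = ((-69)**2 + 1652)/(4103 + 3755/3) = (4761 + 1652)/(16064/3) = 6413*(3/16064) = 19239/16064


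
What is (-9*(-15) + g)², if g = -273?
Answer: 19044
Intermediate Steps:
(-9*(-15) + g)² = (-9*(-15) - 273)² = (135 - 273)² = (-138)² = 19044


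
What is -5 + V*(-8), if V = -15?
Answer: 115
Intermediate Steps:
-5 + V*(-8) = -5 - 15*(-8) = -5 + 120 = 115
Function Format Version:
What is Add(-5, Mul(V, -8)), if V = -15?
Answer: 115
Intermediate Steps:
Add(-5, Mul(V, -8)) = Add(-5, Mul(-15, -8)) = Add(-5, 120) = 115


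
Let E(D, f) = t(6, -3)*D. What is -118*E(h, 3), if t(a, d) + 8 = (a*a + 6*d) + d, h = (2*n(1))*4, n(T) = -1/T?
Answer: 6608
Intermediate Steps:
h = -8 (h = (2*(-1/1))*4 = (2*(-1*1))*4 = (2*(-1))*4 = -2*4 = -8)
t(a, d) = -8 + a² + 7*d (t(a, d) = -8 + ((a*a + 6*d) + d) = -8 + ((a² + 6*d) + d) = -8 + (a² + 7*d) = -8 + a² + 7*d)
E(D, f) = 7*D (E(D, f) = (-8 + 6² + 7*(-3))*D = (-8 + 36 - 21)*D = 7*D)
-118*E(h, 3) = -826*(-8) = -118*(-56) = 6608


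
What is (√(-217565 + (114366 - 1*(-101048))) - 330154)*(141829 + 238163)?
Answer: -125455878768 + 1139976*I*√239 ≈ -1.2546e+11 + 1.7624e+7*I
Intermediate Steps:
(√(-217565 + (114366 - 1*(-101048))) - 330154)*(141829 + 238163) = (√(-217565 + (114366 + 101048)) - 330154)*379992 = (√(-217565 + 215414) - 330154)*379992 = (√(-2151) - 330154)*379992 = (3*I*√239 - 330154)*379992 = (-330154 + 3*I*√239)*379992 = -125455878768 + 1139976*I*√239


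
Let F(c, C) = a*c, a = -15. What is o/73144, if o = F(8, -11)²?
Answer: 1800/9143 ≈ 0.19687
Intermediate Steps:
F(c, C) = -15*c
o = 14400 (o = (-15*8)² = (-120)² = 14400)
o/73144 = 14400/73144 = 14400*(1/73144) = 1800/9143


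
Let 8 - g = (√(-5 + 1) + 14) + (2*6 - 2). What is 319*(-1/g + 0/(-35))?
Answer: 1276/65 - 319*I/130 ≈ 19.631 - 2.4538*I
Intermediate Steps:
g = -16 - 2*I (g = 8 - ((√(-5 + 1) + 14) + (2*6 - 2)) = 8 - ((√(-4) + 14) + (12 - 2)) = 8 - ((2*I + 14) + 10) = 8 - ((14 + 2*I) + 10) = 8 - (24 + 2*I) = 8 + (-24 - 2*I) = -16 - 2*I ≈ -16.0 - 2.0*I)
319*(-1/g + 0/(-35)) = 319*(-1/(-16 - 2*I) + 0/(-35)) = 319*(-(-16 + 2*I)/260 + 0*(-1/35)) = 319*(-(-16 + 2*I)/260 + 0) = 319*(-(-16 + 2*I)/260) = -319*(-16 + 2*I)/260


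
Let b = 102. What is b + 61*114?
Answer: 7056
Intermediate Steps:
b + 61*114 = 102 + 61*114 = 102 + 6954 = 7056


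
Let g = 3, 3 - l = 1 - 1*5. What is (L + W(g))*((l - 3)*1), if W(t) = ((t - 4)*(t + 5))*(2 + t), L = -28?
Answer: -272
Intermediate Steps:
l = 7 (l = 3 - (1 - 1*5) = 3 - (1 - 5) = 3 - 1*(-4) = 3 + 4 = 7)
W(t) = (-4 + t)*(2 + t)*(5 + t) (W(t) = ((-4 + t)*(5 + t))*(2 + t) = (-4 + t)*(2 + t)*(5 + t))
(L + W(g))*((l - 3)*1) = (-28 + (-40 + 3³ - 18*3 + 3*3²))*((7 - 3)*1) = (-28 + (-40 + 27 - 54 + 3*9))*(4*1) = (-28 + (-40 + 27 - 54 + 27))*4 = (-28 - 40)*4 = -68*4 = -272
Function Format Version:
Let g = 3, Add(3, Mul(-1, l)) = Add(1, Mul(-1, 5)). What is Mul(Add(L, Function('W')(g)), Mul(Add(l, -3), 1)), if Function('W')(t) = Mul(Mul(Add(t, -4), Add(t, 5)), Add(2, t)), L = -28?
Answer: -272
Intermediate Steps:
l = 7 (l = Add(3, Mul(-1, Add(1, Mul(-1, 5)))) = Add(3, Mul(-1, Add(1, -5))) = Add(3, Mul(-1, -4)) = Add(3, 4) = 7)
Function('W')(t) = Mul(Add(-4, t), Add(2, t), Add(5, t)) (Function('W')(t) = Mul(Mul(Add(-4, t), Add(5, t)), Add(2, t)) = Mul(Add(-4, t), Add(2, t), Add(5, t)))
Mul(Add(L, Function('W')(g)), Mul(Add(l, -3), 1)) = Mul(Add(-28, Add(-40, Pow(3, 3), Mul(-18, 3), Mul(3, Pow(3, 2)))), Mul(Add(7, -3), 1)) = Mul(Add(-28, Add(-40, 27, -54, Mul(3, 9))), Mul(4, 1)) = Mul(Add(-28, Add(-40, 27, -54, 27)), 4) = Mul(Add(-28, -40), 4) = Mul(-68, 4) = -272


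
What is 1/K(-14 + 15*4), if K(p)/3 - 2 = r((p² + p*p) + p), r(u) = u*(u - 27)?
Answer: 1/54557340 ≈ 1.8329e-8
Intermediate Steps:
r(u) = u*(-27 + u)
K(p) = 6 + 3*(p + 2*p²)*(-27 + p + 2*p²) (K(p) = 6 + 3*(((p² + p*p) + p)*(-27 + ((p² + p*p) + p))) = 6 + 3*(((p² + p²) + p)*(-27 + ((p² + p²) + p))) = 6 + 3*((2*p² + p)*(-27 + (2*p² + p))) = 6 + 3*((p + 2*p²)*(-27 + (p + 2*p²))) = 6 + 3*((p + 2*p²)*(-27 + p + 2*p²)) = 6 + 3*(p + 2*p²)*(-27 + p + 2*p²))
1/K(-14 + 15*4) = 1/(6 + 3*(-14 + 15*4)*(1 + 2*(-14 + 15*4))*(-27 + (-14 + 15*4)*(1 + 2*(-14 + 15*4)))) = 1/(6 + 3*(-14 + 60)*(1 + 2*(-14 + 60))*(-27 + (-14 + 60)*(1 + 2*(-14 + 60)))) = 1/(6 + 3*46*(1 + 2*46)*(-27 + 46*(1 + 2*46))) = 1/(6 + 3*46*(1 + 92)*(-27 + 46*(1 + 92))) = 1/(6 + 3*46*93*(-27 + 46*93)) = 1/(6 + 3*46*93*(-27 + 4278)) = 1/(6 + 3*46*93*4251) = 1/(6 + 54557334) = 1/54557340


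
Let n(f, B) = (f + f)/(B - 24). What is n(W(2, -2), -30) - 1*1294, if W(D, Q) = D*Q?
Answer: -34934/27 ≈ -1293.9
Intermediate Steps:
n(f, B) = 2*f/(-24 + B) (n(f, B) = (2*f)/(-24 + B) = 2*f/(-24 + B))
n(W(2, -2), -30) - 1*1294 = 2*(2*(-2))/(-24 - 30) - 1*1294 = 2*(-4)/(-54) - 1294 = 2*(-4)*(-1/54) - 1294 = 4/27 - 1294 = -34934/27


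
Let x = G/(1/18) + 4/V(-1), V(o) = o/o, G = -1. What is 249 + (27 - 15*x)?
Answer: 486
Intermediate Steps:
V(o) = 1
x = -14 (x = -1/(1/18) + 4/1 = -1/1/18 + 4*1 = -1*18 + 4 = -18 + 4 = -14)
249 + (27 - 15*x) = 249 + (27 - 15*(-14)) = 249 + (27 + 210) = 249 + 237 = 486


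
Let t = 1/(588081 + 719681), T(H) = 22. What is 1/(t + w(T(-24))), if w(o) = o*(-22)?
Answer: -1307762/632956807 ≈ -0.0020661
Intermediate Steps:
w(o) = -22*o
t = 1/1307762 ≈ 7.6466e-7
1/(t + w(T(-24))) = 1/(1/1307762 - 22*22) = 1/(1/1307762 - 484) = 1/(-632956807/1307762) = -1307762/632956807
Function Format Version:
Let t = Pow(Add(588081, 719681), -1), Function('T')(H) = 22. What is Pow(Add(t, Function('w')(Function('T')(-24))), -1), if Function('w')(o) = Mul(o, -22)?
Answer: Rational(-1307762, 632956807) ≈ -0.0020661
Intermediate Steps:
Function('w')(o) = Mul(-22, o)
t = Rational(1, 1307762) (t = Pow(1307762, -1) = Rational(1, 1307762) ≈ 7.6466e-7)
Pow(Add(t, Function('w')(Function('T')(-24))), -1) = Pow(Add(Rational(1, 1307762), Mul(-22, 22)), -1) = Pow(Add(Rational(1, 1307762), -484), -1) = Pow(Rational(-632956807, 1307762), -1) = Rational(-1307762, 632956807)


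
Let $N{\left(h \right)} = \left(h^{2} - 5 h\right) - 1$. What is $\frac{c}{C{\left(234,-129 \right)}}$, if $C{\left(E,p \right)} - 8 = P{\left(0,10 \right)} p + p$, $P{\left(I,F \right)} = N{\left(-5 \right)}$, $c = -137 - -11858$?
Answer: $- \frac{11721}{6442} \approx -1.8195$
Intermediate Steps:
$N{\left(h \right)} = -1 + h^{2} - 5 h$
$c = 11721$ ($c = -137 + 11858 = 11721$)
$P{\left(I,F \right)} = 49$ ($P{\left(I,F \right)} = -1 + \left(-5\right)^{2} - -25 = -1 + 25 + 25 = 49$)
$C{\left(E,p \right)} = 8 + 50 p$ ($C{\left(E,p \right)} = 8 + \left(49 p + p\right) = 8 + 50 p$)
$\frac{c}{C{\left(234,-129 \right)}} = \frac{11721}{8 + 50 \left(-129\right)} = \frac{11721}{8 - 6450} = \frac{11721}{-6442} = 11721 \left(- \frac{1}{6442}\right) = - \frac{11721}{6442}$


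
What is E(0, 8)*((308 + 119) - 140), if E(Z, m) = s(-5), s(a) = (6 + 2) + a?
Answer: 861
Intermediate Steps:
s(a) = 8 + a
E(Z, m) = 3 (E(Z, m) = 8 - 5 = 3)
E(0, 8)*((308 + 119) - 140) = 3*((308 + 119) - 140) = 3*(427 - 140) = 3*287 = 861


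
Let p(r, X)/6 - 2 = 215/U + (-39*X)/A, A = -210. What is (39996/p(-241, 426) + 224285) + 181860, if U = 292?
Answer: 339813698905/836513 ≈ 4.0623e+5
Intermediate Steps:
p(r, X) = 2397/146 + 39*X/35 (p(r, X) = 12 + 6*(215/292 - 39*X/(-210)) = 12 + 6*(215*(1/292) - 39*X*(-1/210)) = 12 + 6*(215/292 + 13*X/70) = 12 + (645/146 + 39*X/35) = 2397/146 + 39*X/35)
(39996/p(-241, 426) + 224285) + 181860 = (39996/(2397/146 + (39/35)*426) + 224285) + 181860 = (39996/(2397/146 + 16614/35) + 224285) + 181860 = (39996/(2509539/5110) + 224285) + 181860 = (39996*(5110/2509539) + 224285) + 181860 = (68126520/836513 + 224285) + 181860 = 187685444725/836513 + 181860 = 339813698905/836513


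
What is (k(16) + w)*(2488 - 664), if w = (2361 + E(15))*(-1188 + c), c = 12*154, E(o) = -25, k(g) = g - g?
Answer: 2812170240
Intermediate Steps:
k(g) = 0
c = 1848
w = 1541760 (w = (2361 - 25)*(-1188 + 1848) = 2336*660 = 1541760)
(k(16) + w)*(2488 - 664) = (0 + 1541760)*(2488 - 664) = 1541760*1824 = 2812170240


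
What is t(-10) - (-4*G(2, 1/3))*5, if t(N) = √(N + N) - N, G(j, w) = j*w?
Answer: 70/3 + 2*I*√5 ≈ 23.333 + 4.4721*I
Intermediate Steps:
t(N) = -N + √2*√N (t(N) = √(2*N) - N = √2*√N - N = -N + √2*√N)
t(-10) - (-4*G(2, 1/3))*5 = (-1*(-10) + √2*√(-10)) - (-8*1/3)*5 = (10 + √2*(I*√10)) - (-8*1*(⅓))*5 = (10 + 2*I*√5) - (-8/3)*5 = (10 + 2*I*√5) - (-4*⅔)*5 = (10 + 2*I*√5) - (-8)*5/3 = (10 + 2*I*√5) - 1*(-40/3) = (10 + 2*I*√5) + 40/3 = 70/3 + 2*I*√5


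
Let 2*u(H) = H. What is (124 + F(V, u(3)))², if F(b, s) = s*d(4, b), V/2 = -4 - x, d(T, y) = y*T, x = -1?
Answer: 7744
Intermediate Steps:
u(H) = H/2
d(T, y) = T*y
V = -6 (V = 2*(-4 - 1*(-1)) = 2*(-4 + 1) = 2*(-3) = -6)
F(b, s) = 4*b*s (F(b, s) = s*(4*b) = 4*b*s)
(124 + F(V, u(3)))² = (124 + 4*(-6)*((½)*3))² = (124 + 4*(-6)*(3/2))² = (124 - 36)² = 88² = 7744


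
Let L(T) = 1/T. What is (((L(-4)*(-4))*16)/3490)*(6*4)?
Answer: 192/1745 ≈ 0.11003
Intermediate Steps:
(((L(-4)*(-4))*16)/3490)*(6*4) = (((-4/(-4))*16)/3490)*(6*4) = ((-1/4*(-4)*16)*(1/3490))*24 = ((1*16)*(1/3490))*24 = (16*(1/3490))*24 = (8/1745)*24 = 192/1745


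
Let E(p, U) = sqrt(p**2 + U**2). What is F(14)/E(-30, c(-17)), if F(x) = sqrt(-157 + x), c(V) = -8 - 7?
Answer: I*sqrt(715)/75 ≈ 0.35653*I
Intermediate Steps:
c(V) = -15
E(p, U) = sqrt(U**2 + p**2)
F(14)/E(-30, c(-17)) = sqrt(-157 + 14)/(sqrt((-15)**2 + (-30)**2)) = sqrt(-143)/(sqrt(225 + 900)) = (I*sqrt(143))/(sqrt(1125)) = (I*sqrt(143))/((15*sqrt(5))) = (I*sqrt(143))*(sqrt(5)/75) = I*sqrt(715)/75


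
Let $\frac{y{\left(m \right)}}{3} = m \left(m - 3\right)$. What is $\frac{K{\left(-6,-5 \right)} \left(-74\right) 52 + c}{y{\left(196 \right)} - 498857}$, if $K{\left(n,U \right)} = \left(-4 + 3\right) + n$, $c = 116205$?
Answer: $- \frac{143141}{385373} \approx -0.37144$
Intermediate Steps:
$K{\left(n,U \right)} = -1 + n$
$y{\left(m \right)} = 3 m \left(-3 + m\right)$ ($y{\left(m \right)} = 3 m \left(m - 3\right) = 3 m \left(-3 + m\right)$)
$\frac{K{\left(-6,-5 \right)} \left(-74\right) 52 + c}{y{\left(196 \right)} - 498857} = \frac{\left(-1 - 6\right) \left(-74\right) 52 + 116205}{3 \cdot 196 \left(-3 + 196\right) - 498857} = \frac{\left(-7\right) \left(-74\right) 52 + 116205}{3 \cdot 196 \cdot 193 - 498857} = \frac{518 \cdot 52 + 116205}{113484 - 498857} = \frac{26936 + 116205}{-385373} = 143141 \left(- \frac{1}{385373}\right) = - \frac{143141}{385373}$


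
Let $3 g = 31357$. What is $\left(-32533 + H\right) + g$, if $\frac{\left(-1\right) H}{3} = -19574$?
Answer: $\frac{109924}{3} \approx 36641.0$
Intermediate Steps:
$g = \frac{31357}{3}$ ($g = \frac{1}{3} \cdot 31357 = \frac{31357}{3} \approx 10452.0$)
$H = 58722$ ($H = \left(-3\right) \left(-19574\right) = 58722$)
$\left(-32533 + H\right) + g = \left(-32533 + 58722\right) + \frac{31357}{3} = 26189 + \frac{31357}{3} = \frac{109924}{3}$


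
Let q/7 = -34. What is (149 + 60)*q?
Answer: -49742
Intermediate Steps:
q = -238 (q = 7*(-34) = -238)
(149 + 60)*q = (149 + 60)*(-238) = 209*(-238) = -49742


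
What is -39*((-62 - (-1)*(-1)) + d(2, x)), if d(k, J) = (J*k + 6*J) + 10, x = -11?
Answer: 5499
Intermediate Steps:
d(k, J) = 10 + 6*J + J*k (d(k, J) = (6*J + J*k) + 10 = 10 + 6*J + J*k)
-39*((-62 - (-1)*(-1)) + d(2, x)) = -39*((-62 - (-1)*(-1)) + (10 + 6*(-11) - 11*2)) = -39*((-62 - 1*1) + (10 - 66 - 22)) = -39*((-62 - 1) - 78) = -39*(-63 - 78) = -39*(-141) = 5499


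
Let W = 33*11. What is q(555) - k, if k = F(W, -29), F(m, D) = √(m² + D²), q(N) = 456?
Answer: 456 - √132610 ≈ 91.843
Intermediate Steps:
W = 363
F(m, D) = √(D² + m²)
k = √132610 (k = √((-29)² + 363²) = √(841 + 131769) = √132610 ≈ 364.16)
q(555) - k = 456 - √132610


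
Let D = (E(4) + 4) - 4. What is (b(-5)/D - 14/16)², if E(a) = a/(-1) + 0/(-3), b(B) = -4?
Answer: 1/64 ≈ 0.015625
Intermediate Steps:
E(a) = -a (E(a) = a*(-1) + 0*(-⅓) = -a + 0 = -a)
D = -4 (D = (-1*4 + 4) - 4 = (-4 + 4) - 4 = 0 - 4 = -4)
(b(-5)/D - 14/16)² = (-4/(-4) - 14/16)² = (-4*(-¼) - 14*1/16)² = (1 - 7/8)² = (⅛)² = 1/64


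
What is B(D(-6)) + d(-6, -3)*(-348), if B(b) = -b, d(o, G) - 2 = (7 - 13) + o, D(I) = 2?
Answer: 3478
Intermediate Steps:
d(o, G) = -4 + o (d(o, G) = 2 + ((7 - 13) + o) = 2 + (-6 + o) = -4 + o)
B(D(-6)) + d(-6, -3)*(-348) = -1*2 + (-4 - 6)*(-348) = -2 - 10*(-348) = -2 + 3480 = 3478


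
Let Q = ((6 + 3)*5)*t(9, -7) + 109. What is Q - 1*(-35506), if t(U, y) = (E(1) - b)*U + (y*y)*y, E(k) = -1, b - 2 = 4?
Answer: 17345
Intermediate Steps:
b = 6 (b = 2 + 4 = 6)
t(U, y) = y³ - 7*U (t(U, y) = (-1 - 1*6)*U + (y*y)*y = (-1 - 6)*U + y²*y = -7*U + y³ = y³ - 7*U)
Q = -18161 (Q = ((6 + 3)*5)*((-7)³ - 7*9) + 109 = (9*5)*(-343 - 63) + 109 = 45*(-406) + 109 = -18270 + 109 = -18161)
Q - 1*(-35506) = -18161 - 1*(-35506) = -18161 + 35506 = 17345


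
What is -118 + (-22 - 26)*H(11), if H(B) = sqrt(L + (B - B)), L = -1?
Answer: -118 - 48*I ≈ -118.0 - 48.0*I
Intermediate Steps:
H(B) = I (H(B) = sqrt(-1 + (B - B)) = sqrt(-1 + 0) = sqrt(-1) = I)
-118 + (-22 - 26)*H(11) = -118 + (-22 - 26)*I = -118 - 48*I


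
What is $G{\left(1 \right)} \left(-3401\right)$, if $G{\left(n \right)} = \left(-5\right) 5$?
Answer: $85025$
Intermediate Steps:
$G{\left(n \right)} = -25$
$G{\left(1 \right)} \left(-3401\right) = \left(-25\right) \left(-3401\right) = 85025$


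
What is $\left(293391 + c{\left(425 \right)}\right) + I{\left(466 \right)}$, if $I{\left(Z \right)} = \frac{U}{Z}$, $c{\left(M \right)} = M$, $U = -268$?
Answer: $\frac{68458994}{233} \approx 2.9382 \cdot 10^{5}$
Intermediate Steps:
$I{\left(Z \right)} = - \frac{268}{Z}$
$\left(293391 + c{\left(425 \right)}\right) + I{\left(466 \right)} = \left(293391 + 425\right) - \frac{268}{466} = 293816 - \frac{134}{233} = \frac{68458994}{233}$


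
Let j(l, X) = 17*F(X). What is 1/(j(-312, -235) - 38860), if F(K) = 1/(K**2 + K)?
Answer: -54990/2136911383 ≈ -2.5733e-5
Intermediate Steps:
F(K) = 1/(K + K**2)
j(l, X) = 17/(X*(1 + X)) (j(l, X) = 17*(1/(X*(1 + X))) = 17/(X*(1 + X)))
1/(j(-312, -235) - 38860) = 1/(17/(-235*(1 - 235)) - 38860) = 1/(17*(-1/235)/(-234) - 38860) = 1/(17*(-1/235)*(-1/234) - 38860) = 1/(17/54990 - 38860) = 1/(-2136911383/54990) = -54990/2136911383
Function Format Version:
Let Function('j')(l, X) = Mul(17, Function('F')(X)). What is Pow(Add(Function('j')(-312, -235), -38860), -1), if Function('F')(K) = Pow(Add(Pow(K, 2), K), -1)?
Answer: Rational(-54990, 2136911383) ≈ -2.5733e-5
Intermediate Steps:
Function('F')(K) = Pow(Add(K, Pow(K, 2)), -1)
Function('j')(l, X) = Mul(17, Pow(X, -1), Pow(Add(1, X), -1)) (Function('j')(l, X) = Mul(17, Mul(Pow(X, -1), Pow(Add(1, X), -1))) = Mul(17, Pow(X, -1), Pow(Add(1, X), -1)))
Pow(Add(Function('j')(-312, -235), -38860), -1) = Pow(Add(Mul(17, Pow(-235, -1), Pow(Add(1, -235), -1)), -38860), -1) = Pow(Add(Mul(17, Rational(-1, 235), Pow(-234, -1)), -38860), -1) = Pow(Add(Mul(17, Rational(-1, 235), Rational(-1, 234)), -38860), -1) = Pow(Add(Rational(17, 54990), -38860), -1) = Pow(Rational(-2136911383, 54990), -1) = Rational(-54990, 2136911383)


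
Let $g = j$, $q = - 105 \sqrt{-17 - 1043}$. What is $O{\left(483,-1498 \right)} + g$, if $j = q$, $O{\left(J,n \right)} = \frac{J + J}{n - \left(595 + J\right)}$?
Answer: $- \frac{3}{8} - 210 i \sqrt{265} \approx -0.375 - 3418.6 i$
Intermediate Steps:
$O{\left(J,n \right)} = \frac{2 J}{-595 + n - J}$
$q = - 210 i \sqrt{265}$ ($q = - 105 \sqrt{-1060} = - 105 \cdot 2 i \sqrt{265} = - 210 i \sqrt{265} \approx - 3418.6 i$)
$j = - 210 i \sqrt{265} \approx - 3418.6 i$
$g = - 210 i \sqrt{265} \approx - 3418.6 i$
$O{\left(483,-1498 \right)} + g = 2 \cdot 483 \frac{1}{-595 - 1498 - 483} - 210 i \sqrt{265} = 2 \cdot 483 \frac{1}{-2576} - 210 i \sqrt{265} = 2 \cdot 483 \left(- \frac{1}{2576}\right) - 210 i \sqrt{265} = - \frac{3}{8} - 210 i \sqrt{265}$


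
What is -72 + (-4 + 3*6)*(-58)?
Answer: -884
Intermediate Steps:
-72 + (-4 + 3*6)*(-58) = -72 + (-4 + 18)*(-58) = -72 + 14*(-58) = -72 - 812 = -884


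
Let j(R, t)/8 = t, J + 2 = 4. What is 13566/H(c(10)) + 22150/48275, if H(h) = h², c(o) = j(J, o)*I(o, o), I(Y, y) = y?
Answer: 296617973/617920000 ≈ 0.48003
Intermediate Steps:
J = 2 (J = -2 + 4 = 2)
j(R, t) = 8*t
c(o) = 8*o² (c(o) = (8*o)*o = 8*o²)
13566/H(c(10)) + 22150/48275 = 13566/((8*10²)²) + 22150/48275 = 13566/((8*100)²) + 22150*(1/48275) = 13566/(800²) + 886/1931 = 13566/640000 + 886/1931 = 13566*(1/640000) + 886/1931 = 6783/320000 + 886/1931 = 296617973/617920000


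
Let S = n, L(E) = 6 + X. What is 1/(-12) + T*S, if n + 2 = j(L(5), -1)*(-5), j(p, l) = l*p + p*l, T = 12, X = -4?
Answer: 2591/12 ≈ 215.92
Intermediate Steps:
L(E) = 2 (L(E) = 6 - 4 = 2)
j(p, l) = 2*l*p (j(p, l) = l*p + l*p = 2*l*p)
n = 18 (n = -2 + (2*(-1)*2)*(-5) = -2 - 4*(-5) = -2 + 20 = 18)
S = 18
1/(-12) + T*S = 1/(-12) + 12*18 = -1/12 + 216 = 2591/12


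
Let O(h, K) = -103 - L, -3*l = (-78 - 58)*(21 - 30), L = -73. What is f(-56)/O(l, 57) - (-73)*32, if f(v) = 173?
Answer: 69907/30 ≈ 2330.2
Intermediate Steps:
l = -408 (l = -(-78 - 58)*(21 - 30)/3 = -(-136)*(-9)/3 = -1/3*1224 = -408)
O(h, K) = -30 (O(h, K) = -103 - 1*(-73) = -103 + 73 = -30)
f(-56)/O(l, 57) - (-73)*32 = 173/(-30) - (-73)*32 = 173*(-1/30) - 1*(-2336) = -173/30 + 2336 = 69907/30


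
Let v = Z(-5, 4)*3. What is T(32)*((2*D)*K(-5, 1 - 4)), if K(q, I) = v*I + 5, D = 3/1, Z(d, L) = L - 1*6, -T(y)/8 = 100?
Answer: -110400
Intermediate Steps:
T(y) = -800 (T(y) = -8*100 = -800)
Z(d, L) = -6 + L (Z(d, L) = L - 6 = -6 + L)
D = 3 (D = 3*1 = 3)
v = -6 (v = (-6 + 4)*3 = -2*3 = -6)
K(q, I) = 5 - 6*I (K(q, I) = -6*I + 5 = 5 - 6*I)
T(32)*((2*D)*K(-5, 1 - 4)) = -800*2*3*(5 - 6*(1 - 4)) = -4800*(5 - 6*(-3)) = -4800*(5 + 18) = -4800*23 = -800*138 = -110400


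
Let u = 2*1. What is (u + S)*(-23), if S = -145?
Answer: 3289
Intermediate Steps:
u = 2
(u + S)*(-23) = (2 - 145)*(-23) = -143*(-23) = 3289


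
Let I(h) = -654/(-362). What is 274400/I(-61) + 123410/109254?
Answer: 904382203445/5954343 ≈ 1.5189e+5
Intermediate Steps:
I(h) = 327/181 (I(h) = -654*(-1/362) = 327/181)
274400/I(-61) + 123410/109254 = 274400/(327/181) + 123410/109254 = 274400*(181/327) + 123410*(1/109254) = 49666400/327 + 61705/54627 = 904382203445/5954343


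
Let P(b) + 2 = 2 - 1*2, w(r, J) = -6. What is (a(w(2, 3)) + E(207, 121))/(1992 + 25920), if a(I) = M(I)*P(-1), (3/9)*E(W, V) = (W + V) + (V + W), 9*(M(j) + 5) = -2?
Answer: 8903/125604 ≈ 0.070881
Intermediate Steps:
M(j) = -47/9 (M(j) = -5 + (1/9)*(-2) = -5 - 2/9 = -47/9)
P(b) = -2 (P(b) = -2 + (2 - 1*2) = -2 + (2 - 2) = -2 + 0 = -2)
E(W, V) = 6*V + 6*W (E(W, V) = 3*((W + V) + (V + W)) = 3*((V + W) + (V + W)) = 3*(2*V + 2*W) = 6*V + 6*W)
a(I) = 94/9 (a(I) = -47/9*(-2) = 94/9)
(a(w(2, 3)) + E(207, 121))/(1992 + 25920) = (94/9 + (6*121 + 6*207))/(1992 + 25920) = (94/9 + (726 + 1242))/27912 = (94/9 + 1968)*(1/27912) = (17806/9)*(1/27912) = 8903/125604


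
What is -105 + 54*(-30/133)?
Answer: -15585/133 ≈ -117.18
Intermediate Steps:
-105 + 54*(-30/133) = -105 - 1620/133 = -15585/133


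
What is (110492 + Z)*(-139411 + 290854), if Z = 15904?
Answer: 19141789428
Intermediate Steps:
(110492 + Z)*(-139411 + 290854) = (110492 + 15904)*(-139411 + 290854) = 126396*151443 = 19141789428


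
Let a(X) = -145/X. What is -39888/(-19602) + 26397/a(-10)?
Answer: 57556930/31581 ≈ 1822.5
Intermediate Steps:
-39888/(-19602) + 26397/a(-10) = -39888/(-19602) + 26397/((-145/(-10))) = -39888*(-1/19602) + 26397/((-145*(-⅒))) = 2216/1089 + 26397/(29/2) = 2216/1089 + 26397*(2/29) = 2216/1089 + 52794/29 = 57556930/31581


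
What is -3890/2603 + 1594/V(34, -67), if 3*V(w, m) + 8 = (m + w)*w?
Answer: -8421623/1470695 ≈ -5.7263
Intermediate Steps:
V(w, m) = -8/3 + w*(m + w)/3 (V(w, m) = -8/3 + ((m + w)*w)/3 = -8/3 + (w*(m + w))/3 = -8/3 + w*(m + w)/3)
-3890/2603 + 1594/V(34, -67) = -3890/2603 + 1594/(-8/3 + (⅓)*34² + (⅓)*(-67)*34) = -3890*1/2603 + 1594/(-8/3 + (⅓)*1156 - 2278/3) = -3890/2603 + 1594/(-8/3 + 1156/3 - 2278/3) = -3890/2603 + 1594/(-1130/3) = -3890/2603 + 1594*(-3/1130) = -3890/2603 - 2391/565 = -8421623/1470695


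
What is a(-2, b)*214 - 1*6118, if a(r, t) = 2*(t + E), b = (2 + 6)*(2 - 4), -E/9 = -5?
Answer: 6294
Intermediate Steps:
E = 45 (E = -9*(-5) = 45)
b = -16 (b = 8*(-2) = -16)
a(r, t) = 90 + 2*t (a(r, t) = 2*(t + 45) = 2*(45 + t) = 90 + 2*t)
a(-2, b)*214 - 1*6118 = (90 + 2*(-16))*214 - 1*6118 = (90 - 32)*214 - 6118 = 58*214 - 6118 = 12412 - 6118 = 6294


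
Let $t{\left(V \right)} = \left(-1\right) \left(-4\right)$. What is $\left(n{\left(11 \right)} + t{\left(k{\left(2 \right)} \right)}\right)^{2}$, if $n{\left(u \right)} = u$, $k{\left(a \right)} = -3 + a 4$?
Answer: $225$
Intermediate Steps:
$k{\left(a \right)} = -3 + 4 a$
$t{\left(V \right)} = 4$
$\left(n{\left(11 \right)} + t{\left(k{\left(2 \right)} \right)}\right)^{2} = \left(11 + 4\right)^{2} = 15^{2} = 225$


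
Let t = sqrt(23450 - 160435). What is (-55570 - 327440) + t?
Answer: -383010 + I*sqrt(136985) ≈ -3.8301e+5 + 370.11*I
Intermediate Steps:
t = I*sqrt(136985) (t = sqrt(-136985) = I*sqrt(136985) ≈ 370.11*I)
(-55570 - 327440) + t = (-55570 - 327440) + I*sqrt(136985) = -383010 + I*sqrt(136985)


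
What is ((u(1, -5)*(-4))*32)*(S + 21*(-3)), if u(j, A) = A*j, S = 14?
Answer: -31360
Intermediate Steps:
((u(1, -5)*(-4))*32)*(S + 21*(-3)) = ((-5*1*(-4))*32)*(14 + 21*(-3)) = (-5*(-4)*32)*(14 - 63) = (20*32)*(-49) = 640*(-49) = -31360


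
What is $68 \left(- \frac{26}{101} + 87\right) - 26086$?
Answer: $- \frac{2038938}{101} \approx -20188.0$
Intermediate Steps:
$68 \left(- \frac{26}{101} + 87\right) - 26086 = 68 \cdot \frac{8761}{101} - 26086 = \frac{595748}{101} - 26086 = - \frac{2038938}{101}$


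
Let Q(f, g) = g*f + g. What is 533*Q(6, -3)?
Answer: -11193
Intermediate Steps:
Q(f, g) = g + f*g (Q(f, g) = f*g + g = g + f*g)
533*Q(6, -3) = 533*(-3*(1 + 6)) = 533*(-3*7) = 533*(-21) = -11193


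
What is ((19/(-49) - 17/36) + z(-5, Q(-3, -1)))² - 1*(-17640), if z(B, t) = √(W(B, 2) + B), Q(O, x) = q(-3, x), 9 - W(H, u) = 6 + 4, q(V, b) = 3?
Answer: 54873948553/3111696 - 1517*I*√6/882 ≈ 17635.0 - 4.213*I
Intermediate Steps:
W(H, u) = -1 (W(H, u) = 9 - (6 + 4) = 9 - 1*10 = 9 - 10 = -1)
Q(O, x) = 3
z(B, t) = √(-1 + B)
((19/(-49) - 17/36) + z(-5, Q(-3, -1)))² - 1*(-17640) = ((19/(-49) - 17/36) + √(-1 - 5))² - 1*(-17640) = ((19*(-1/49) - 17*1/36) + √(-6))² + 17640 = ((-19/49 - 17/36) + I*√6)² + 17640 = (-1517/1764 + I*√6)² + 17640 = 17640 + (-1517/1764 + I*√6)²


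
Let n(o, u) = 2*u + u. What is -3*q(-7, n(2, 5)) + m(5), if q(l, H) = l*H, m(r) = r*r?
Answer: 340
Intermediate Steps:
n(o, u) = 3*u
m(r) = r²
q(l, H) = H*l
-3*q(-7, n(2, 5)) + m(5) = -3*3*5*(-7) + 5² = -45*(-7) + 25 = -3*(-105) + 25 = 315 + 25 = 340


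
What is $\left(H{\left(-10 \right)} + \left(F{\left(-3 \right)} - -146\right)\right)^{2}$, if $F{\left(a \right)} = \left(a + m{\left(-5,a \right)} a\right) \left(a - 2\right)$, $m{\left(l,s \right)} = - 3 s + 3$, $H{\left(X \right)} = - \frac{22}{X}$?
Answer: $\frac{2944656}{25} \approx 1.1779 \cdot 10^{5}$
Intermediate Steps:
$m{\left(l,s \right)} = 3 - 3 s$
$F{\left(a \right)} = \left(-2 + a\right) \left(a + a \left(3 - 3 a\right)\right)$ ($F{\left(a \right)} = \left(a + \left(3 - 3 a\right) a\right) \left(a - 2\right) = \left(a + a \left(3 - 3 a\right)\right) \left(-2 + a\right) = \left(-2 + a\right) \left(a + a \left(3 - 3 a\right)\right)$)
$\left(H{\left(-10 \right)} + \left(F{\left(-3 \right)} - -146\right)\right)^{2} = \left(- \frac{22}{-10} - \left(-146 + 3 \left(-8 - 3 \left(-3\right)^{2} + 10 \left(-3\right)\right)\right)\right)^{2} = \left(\left(-22\right) \left(- \frac{1}{10}\right) - \left(-146 + 3 \left(-8 - 27 - 30\right)\right)\right)^{2} = \left(\frac{11}{5} - \left(-146 + 3 \left(-8 - 27 - 30\right)\right)\right)^{2} = \left(\frac{11}{5} + \left(\left(-3\right) \left(-65\right) + 146\right)\right)^{2} = \left(\frac{11}{5} + \left(195 + 146\right)\right)^{2} = \left(\frac{11}{5} + 341\right)^{2} = \left(\frac{1716}{5}\right)^{2} = \frac{2944656}{25}$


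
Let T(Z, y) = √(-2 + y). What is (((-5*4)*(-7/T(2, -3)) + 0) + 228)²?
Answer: 48064 - 12768*I*√5 ≈ 48064.0 - 28550.0*I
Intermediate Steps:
(((-5*4)*(-7/T(2, -3)) + 0) + 228)² = (((-5*4)*(-7/√(-2 - 3)) + 0) + 228)² = ((-(-140)/(√(-5)) + 0) + 228)² = ((-(-140)/(I*√5) + 0) + 228)² = ((-(-140)*(-I*√5/5) + 0) + 228)² = ((-28*I*√5 + 0) + 228)² = (-28*I*√5 + 228)² = (228 - 28*I*√5)²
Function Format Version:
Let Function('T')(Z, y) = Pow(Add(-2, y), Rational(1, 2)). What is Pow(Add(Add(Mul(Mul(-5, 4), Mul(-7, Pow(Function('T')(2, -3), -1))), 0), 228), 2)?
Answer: Add(48064, Mul(-12768, I, Pow(5, Rational(1, 2)))) ≈ Add(48064., Mul(-28550., I))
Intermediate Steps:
Pow(Add(Add(Mul(Mul(-5, 4), Mul(-7, Pow(Function('T')(2, -3), -1))), 0), 228), 2) = Pow(Add(Add(Mul(Mul(-5, 4), Mul(-7, Pow(Pow(Add(-2, -3), Rational(1, 2)), -1))), 0), 228), 2) = Pow(Add(Add(Mul(-20, Mul(-7, Pow(Pow(-5, Rational(1, 2)), -1))), 0), 228), 2) = Pow(Add(Add(Mul(-20, Mul(-7, Pow(Mul(I, Pow(5, Rational(1, 2))), -1))), 0), 228), 2) = Pow(Add(Add(Mul(-20, Mul(-7, Mul(Rational(-1, 5), I, Pow(5, Rational(1, 2))))), 0), 228), 2) = Pow(Add(Add(Mul(-20, Mul(Rational(7, 5), I, Pow(5, Rational(1, 2)))), 0), 228), 2) = Pow(Add(Add(Mul(-28, I, Pow(5, Rational(1, 2))), 0), 228), 2) = Pow(Add(Mul(-28, I, Pow(5, Rational(1, 2))), 228), 2) = Pow(Add(228, Mul(-28, I, Pow(5, Rational(1, 2)))), 2)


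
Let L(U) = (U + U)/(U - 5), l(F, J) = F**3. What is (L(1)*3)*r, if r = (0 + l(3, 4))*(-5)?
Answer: 405/2 ≈ 202.50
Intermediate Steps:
r = -135 (r = (0 + 3**3)*(-5) = (0 + 27)*(-5) = 27*(-5) = -135)
L(U) = 2*U/(-5 + U) (L(U) = (2*U)/(-5 + U) = 2*U/(-5 + U))
(L(1)*3)*r = ((2*1/(-5 + 1))*3)*(-135) = ((2*1/(-4))*3)*(-135) = ((2*1*(-1/4))*3)*(-135) = -1/2*3*(-135) = -3/2*(-135) = 405/2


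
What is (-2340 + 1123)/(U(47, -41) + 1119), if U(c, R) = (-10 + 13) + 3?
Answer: -1217/1125 ≈ -1.0818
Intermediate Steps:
U(c, R) = 6 (U(c, R) = 3 + 3 = 6)
(-2340 + 1123)/(U(47, -41) + 1119) = (-2340 + 1123)/(6 + 1119) = -1217/1125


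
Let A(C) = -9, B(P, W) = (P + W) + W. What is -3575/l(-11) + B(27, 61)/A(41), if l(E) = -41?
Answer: 26066/369 ≈ 70.640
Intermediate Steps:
B(P, W) = P + 2*W
-3575/l(-11) + B(27, 61)/A(41) = -3575/(-41) + (27 + 2*61)/(-9) = -3575*(-1/41) + (27 + 122)*(-⅑) = 3575/41 + 149*(-⅑) = 3575/41 - 149/9 = 26066/369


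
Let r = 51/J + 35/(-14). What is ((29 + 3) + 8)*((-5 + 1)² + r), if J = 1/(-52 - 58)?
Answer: -223860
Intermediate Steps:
J = -1/110 (J = 1/(-110) = -1/110 ≈ -0.0090909)
r = -11225/2 (r = 51/(-1/110) + 35/(-14) = 51*(-110) + 35*(-1/14) = -5610 - 5/2 = -11225/2 ≈ -5612.5)
((29 + 3) + 8)*((-5 + 1)² + r) = ((29 + 3) + 8)*((-5 + 1)² - 11225/2) = (32 + 8)*((-4)² - 11225/2) = 40*(16 - 11225/2) = 40*(-11193/2) = -223860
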